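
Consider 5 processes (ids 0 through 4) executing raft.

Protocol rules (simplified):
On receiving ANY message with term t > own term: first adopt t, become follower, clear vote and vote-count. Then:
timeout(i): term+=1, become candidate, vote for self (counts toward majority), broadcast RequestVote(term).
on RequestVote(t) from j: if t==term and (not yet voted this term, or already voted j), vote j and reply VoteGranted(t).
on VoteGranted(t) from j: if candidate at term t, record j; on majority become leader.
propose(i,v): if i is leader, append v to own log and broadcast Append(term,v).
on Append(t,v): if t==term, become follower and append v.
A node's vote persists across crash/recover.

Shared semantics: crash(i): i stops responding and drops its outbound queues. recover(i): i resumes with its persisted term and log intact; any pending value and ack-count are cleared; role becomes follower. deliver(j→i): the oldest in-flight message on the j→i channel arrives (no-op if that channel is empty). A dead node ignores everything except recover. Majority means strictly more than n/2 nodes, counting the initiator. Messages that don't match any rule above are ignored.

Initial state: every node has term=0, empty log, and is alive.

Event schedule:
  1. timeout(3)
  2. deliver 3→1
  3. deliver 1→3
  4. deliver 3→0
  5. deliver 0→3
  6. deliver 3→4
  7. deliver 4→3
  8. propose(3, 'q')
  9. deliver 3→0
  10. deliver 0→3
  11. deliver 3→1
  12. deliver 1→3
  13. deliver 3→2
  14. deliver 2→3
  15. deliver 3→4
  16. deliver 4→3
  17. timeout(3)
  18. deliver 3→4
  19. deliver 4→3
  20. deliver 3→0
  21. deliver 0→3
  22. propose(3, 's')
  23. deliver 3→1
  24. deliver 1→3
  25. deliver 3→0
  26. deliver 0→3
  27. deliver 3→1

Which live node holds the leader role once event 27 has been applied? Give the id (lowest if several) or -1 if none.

3

e1 timeout(3): 3[cand,t=1,-]
e2 deliver 3→1: 1[foll,t=1,-]
e3 deliver 1→3: ·
e4 deliver 3→0: 0[foll,t=1,-]
e5 deliver 0→3: 3[lead,t=1,-]
e6 deliver 3→4: 4[foll,t=1,-]
e7 deliver 4→3: ·
e8 propose(3,'q'): 3[lead,t=1,q]
e9 deliver 3→0: 0[foll,t=1,q]
e10 deliver 0→3: ·
e11 deliver 3→1: 1[foll,t=1,q]
e12 deliver 1→3: ·
e13 deliver 3→2: 2[foll,t=1,-]
e14 deliver 2→3: ·
e15 deliver 3→4: 4[foll,t=1,q]
e16 deliver 4→3: ·
e17 timeout(3): 3[cand,t=2,q]
e18 deliver 3→4: 4[foll,t=2,q]
e19 deliver 4→3: ·
e20 deliver 3→0: 0[foll,t=2,q]
e21 deliver 0→3: 3[lead,t=2,q]
e22 propose(3,'s'): 3[lead,t=2,q,s]
e23 deliver 3→1: 1[foll,t=2,q]
e24 deliver 1→3: ·
e25 deliver 3→0: 0[foll,t=2,q,s]
e26 deliver 0→3: ·
e27 deliver 3→1: 1[foll,t=2,q,s]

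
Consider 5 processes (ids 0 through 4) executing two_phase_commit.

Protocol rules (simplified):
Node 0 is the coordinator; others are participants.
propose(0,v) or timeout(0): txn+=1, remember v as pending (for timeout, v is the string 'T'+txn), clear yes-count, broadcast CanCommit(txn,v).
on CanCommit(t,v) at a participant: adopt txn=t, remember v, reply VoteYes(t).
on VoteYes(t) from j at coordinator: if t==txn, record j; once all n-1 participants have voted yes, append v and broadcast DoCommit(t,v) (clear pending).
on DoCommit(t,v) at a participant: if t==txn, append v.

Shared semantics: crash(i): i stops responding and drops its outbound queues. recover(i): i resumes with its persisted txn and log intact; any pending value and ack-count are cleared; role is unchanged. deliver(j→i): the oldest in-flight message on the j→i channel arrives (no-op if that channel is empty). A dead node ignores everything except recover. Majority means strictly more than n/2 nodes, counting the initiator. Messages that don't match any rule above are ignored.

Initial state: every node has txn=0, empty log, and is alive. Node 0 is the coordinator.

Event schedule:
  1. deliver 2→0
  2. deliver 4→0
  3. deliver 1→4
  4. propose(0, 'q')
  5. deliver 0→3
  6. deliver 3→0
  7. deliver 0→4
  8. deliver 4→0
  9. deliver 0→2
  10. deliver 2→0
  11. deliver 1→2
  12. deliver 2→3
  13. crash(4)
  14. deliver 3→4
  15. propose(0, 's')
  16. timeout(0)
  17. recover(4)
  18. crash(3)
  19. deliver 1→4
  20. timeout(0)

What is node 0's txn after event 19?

3

[1] deliver 2→0 → ∅
[2] deliver 4→0 → ∅
[3] deliver 1→4 → ∅
[4] propose(0,'q') → N0(coor t1 [-])
[5] deliver 0→3 → N3(part t1 [-])
[6] deliver 3→0 → ∅
[7] deliver 0→4 → N4(part t1 [-])
[8] deliver 4→0 → ∅
[9] deliver 0→2 → N2(part t1 [-])
[10] deliver 2→0 → ∅
[11] deliver 1→2 → ∅
[12] deliver 2→3 → ∅
[13] crash(4) → N4(✗part t1 [-])
[14] deliver 3→4 → ∅
[15] propose(0,'s') → N0(coor t2 [-])
[16] timeout(0) → N0(coor t3 [-])
[17] recover(4) → N4(part t1 [-])
[18] crash(3) → N3(✗part t1 [-])
[19] deliver 1→4 → ∅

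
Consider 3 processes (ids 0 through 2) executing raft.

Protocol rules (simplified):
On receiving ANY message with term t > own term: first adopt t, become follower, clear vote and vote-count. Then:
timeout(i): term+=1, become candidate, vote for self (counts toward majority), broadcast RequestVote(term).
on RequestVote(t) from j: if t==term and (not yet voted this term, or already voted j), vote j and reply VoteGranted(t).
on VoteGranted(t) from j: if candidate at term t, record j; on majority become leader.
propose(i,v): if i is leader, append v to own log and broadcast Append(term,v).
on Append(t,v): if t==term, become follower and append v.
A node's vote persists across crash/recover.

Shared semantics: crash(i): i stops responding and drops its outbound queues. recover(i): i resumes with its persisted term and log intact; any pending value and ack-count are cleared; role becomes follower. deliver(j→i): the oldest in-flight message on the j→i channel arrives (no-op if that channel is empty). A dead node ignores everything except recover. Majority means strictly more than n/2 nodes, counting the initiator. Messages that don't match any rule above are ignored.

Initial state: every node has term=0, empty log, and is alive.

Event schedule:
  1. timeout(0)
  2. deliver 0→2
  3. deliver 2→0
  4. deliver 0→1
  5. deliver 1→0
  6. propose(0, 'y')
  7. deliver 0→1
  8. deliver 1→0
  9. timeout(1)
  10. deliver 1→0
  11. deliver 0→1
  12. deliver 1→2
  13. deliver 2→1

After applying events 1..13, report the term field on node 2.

after 1 — timeout(0): n0:cand/t1/[-]
after 2 — deliver 0→2: n2:foll/t1/[-]
after 3 — deliver 2→0: n0:lead/t1/[-]
after 4 — deliver 0→1: n1:foll/t1/[-]
after 5 — deliver 1→0: ·
after 6 — propose(0,'y'): n0:lead/t1/[y]
after 7 — deliver 0→1: n1:foll/t1/[y]
after 8 — deliver 1→0: ·
after 9 — timeout(1): n1:cand/t2/[y]
after 10 — deliver 1→0: n0:foll/t2/[y]
after 11 — deliver 0→1: n1:lead/t2/[y]
after 12 — deliver 1→2: n2:foll/t2/[-]
after 13 — deliver 2→1: ·

2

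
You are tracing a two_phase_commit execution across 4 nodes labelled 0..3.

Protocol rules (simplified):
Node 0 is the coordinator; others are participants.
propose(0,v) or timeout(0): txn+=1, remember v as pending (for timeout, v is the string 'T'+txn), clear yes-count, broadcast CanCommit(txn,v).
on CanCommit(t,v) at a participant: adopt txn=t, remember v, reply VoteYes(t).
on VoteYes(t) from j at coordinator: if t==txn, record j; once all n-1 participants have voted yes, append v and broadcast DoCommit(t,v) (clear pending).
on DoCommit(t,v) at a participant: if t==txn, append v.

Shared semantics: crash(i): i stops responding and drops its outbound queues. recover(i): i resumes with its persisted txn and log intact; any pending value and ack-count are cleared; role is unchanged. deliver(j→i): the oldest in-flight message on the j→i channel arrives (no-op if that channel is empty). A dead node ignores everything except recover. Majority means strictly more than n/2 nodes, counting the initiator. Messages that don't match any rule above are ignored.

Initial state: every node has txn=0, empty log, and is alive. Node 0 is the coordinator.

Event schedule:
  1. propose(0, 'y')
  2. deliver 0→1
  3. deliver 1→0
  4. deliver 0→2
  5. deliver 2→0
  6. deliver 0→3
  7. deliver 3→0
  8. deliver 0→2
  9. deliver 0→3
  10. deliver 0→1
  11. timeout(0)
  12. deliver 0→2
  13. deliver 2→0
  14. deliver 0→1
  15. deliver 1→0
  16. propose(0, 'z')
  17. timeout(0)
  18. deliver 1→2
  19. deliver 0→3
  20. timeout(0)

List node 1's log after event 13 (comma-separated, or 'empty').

y

after 1 — propose(0,'y'): n0:coor/t1/[-]
after 2 — deliver 0→1: n1:part/t1/[-]
after 3 — deliver 1→0: ·
after 4 — deliver 0→2: n2:part/t1/[-]
after 5 — deliver 2→0: ·
after 6 — deliver 0→3: n3:part/t1/[-]
after 7 — deliver 3→0: n0:coor/t1/[y]
after 8 — deliver 0→2: n2:part/t1/[y]
after 9 — deliver 0→3: n3:part/t1/[y]
after 10 — deliver 0→1: n1:part/t1/[y]
after 11 — timeout(0): n0:coor/t2/[y]
after 12 — deliver 0→2: n2:part/t2/[y]
after 13 — deliver 2→0: ·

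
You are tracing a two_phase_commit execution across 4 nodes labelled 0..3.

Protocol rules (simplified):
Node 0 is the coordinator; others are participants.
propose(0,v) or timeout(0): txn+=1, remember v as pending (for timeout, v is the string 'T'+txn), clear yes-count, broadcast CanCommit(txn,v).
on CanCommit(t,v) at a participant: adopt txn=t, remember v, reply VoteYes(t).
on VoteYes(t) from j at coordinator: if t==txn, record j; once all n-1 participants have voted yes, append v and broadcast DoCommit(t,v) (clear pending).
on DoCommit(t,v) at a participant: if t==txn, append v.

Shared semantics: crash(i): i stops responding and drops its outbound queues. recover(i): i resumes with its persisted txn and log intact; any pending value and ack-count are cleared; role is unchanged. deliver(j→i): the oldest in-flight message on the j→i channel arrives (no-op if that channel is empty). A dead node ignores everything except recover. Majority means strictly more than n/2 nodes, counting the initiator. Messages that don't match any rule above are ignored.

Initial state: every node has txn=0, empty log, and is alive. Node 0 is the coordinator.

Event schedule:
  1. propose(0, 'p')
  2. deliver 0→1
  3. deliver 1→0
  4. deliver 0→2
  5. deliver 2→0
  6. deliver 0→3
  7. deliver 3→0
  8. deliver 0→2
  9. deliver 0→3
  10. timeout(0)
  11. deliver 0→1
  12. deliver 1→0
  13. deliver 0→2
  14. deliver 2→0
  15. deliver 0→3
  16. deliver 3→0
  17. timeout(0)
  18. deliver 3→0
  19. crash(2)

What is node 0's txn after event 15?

1. propose(0,'p'):  <0:coor t1 ->
2. deliver 0→1:  <1:part t1 ->
3. deliver 1→0:  nop
4. deliver 0→2:  <2:part t1 ->
5. deliver 2→0:  nop
6. deliver 0→3:  <3:part t1 ->
7. deliver 3→0:  <0:coor t1 p>
8. deliver 0→2:  <2:part t1 p>
9. deliver 0→3:  <3:part t1 p>
10. timeout(0):  <0:coor t2 p>
11. deliver 0→1:  <1:part t1 p>
12. deliver 1→0:  nop
13. deliver 0→2:  <2:part t2 p>
14. deliver 2→0:  nop
15. deliver 0→3:  <3:part t2 p>

2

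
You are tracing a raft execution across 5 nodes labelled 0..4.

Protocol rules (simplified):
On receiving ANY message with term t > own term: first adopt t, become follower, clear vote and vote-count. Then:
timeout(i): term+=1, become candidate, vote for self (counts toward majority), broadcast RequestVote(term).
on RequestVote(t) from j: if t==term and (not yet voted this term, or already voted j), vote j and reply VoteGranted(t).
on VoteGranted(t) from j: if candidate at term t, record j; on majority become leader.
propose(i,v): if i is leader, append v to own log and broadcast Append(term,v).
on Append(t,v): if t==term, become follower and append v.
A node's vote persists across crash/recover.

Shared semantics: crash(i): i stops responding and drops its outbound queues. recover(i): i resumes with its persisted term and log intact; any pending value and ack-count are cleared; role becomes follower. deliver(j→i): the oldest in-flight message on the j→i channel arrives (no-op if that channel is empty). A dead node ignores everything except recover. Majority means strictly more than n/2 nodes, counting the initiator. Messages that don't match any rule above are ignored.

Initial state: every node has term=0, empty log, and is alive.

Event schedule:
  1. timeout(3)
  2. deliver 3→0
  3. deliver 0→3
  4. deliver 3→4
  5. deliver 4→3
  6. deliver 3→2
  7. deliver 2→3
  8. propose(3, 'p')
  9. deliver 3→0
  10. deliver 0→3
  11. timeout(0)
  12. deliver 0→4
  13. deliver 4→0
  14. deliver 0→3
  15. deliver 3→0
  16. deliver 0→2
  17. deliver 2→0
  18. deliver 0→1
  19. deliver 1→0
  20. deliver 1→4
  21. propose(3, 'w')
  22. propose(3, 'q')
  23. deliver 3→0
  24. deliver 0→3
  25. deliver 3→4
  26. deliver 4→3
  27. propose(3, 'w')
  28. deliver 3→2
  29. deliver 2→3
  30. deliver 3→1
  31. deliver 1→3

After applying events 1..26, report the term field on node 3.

step 1 timeout(3): 3={cand,t=1,log=-}
step 2 deliver 3→0: 0={foll,t=1,log=-}
step 3 deliver 0→3: —
step 4 deliver 3→4: 4={foll,t=1,log=-}
step 5 deliver 4→3: 3={lead,t=1,log=-}
step 6 deliver 3→2: 2={foll,t=1,log=-}
step 7 deliver 2→3: —
step 8 propose(3,'p'): 3={lead,t=1,log=p}
step 9 deliver 3→0: 0={foll,t=1,log=p}
step 10 deliver 0→3: —
step 11 timeout(0): 0={cand,t=2,log=p}
step 12 deliver 0→4: 4={foll,t=2,log=-}
step 13 deliver 4→0: —
step 14 deliver 0→3: 3={foll,t=2,log=p}
step 15 deliver 3→0: 0={lead,t=2,log=p}
step 16 deliver 0→2: 2={foll,t=2,log=-}
step 17 deliver 2→0: —
step 18 deliver 0→1: 1={foll,t=2,log=-}
step 19 deliver 1→0: —
step 20 deliver 1→4: —
step 21 propose(3,'w'): —
step 22 propose(3,'q'): —
step 23 deliver 3→0: —
step 24 deliver 0→3: —
step 25 deliver 3→4: —
step 26 deliver 4→3: —

2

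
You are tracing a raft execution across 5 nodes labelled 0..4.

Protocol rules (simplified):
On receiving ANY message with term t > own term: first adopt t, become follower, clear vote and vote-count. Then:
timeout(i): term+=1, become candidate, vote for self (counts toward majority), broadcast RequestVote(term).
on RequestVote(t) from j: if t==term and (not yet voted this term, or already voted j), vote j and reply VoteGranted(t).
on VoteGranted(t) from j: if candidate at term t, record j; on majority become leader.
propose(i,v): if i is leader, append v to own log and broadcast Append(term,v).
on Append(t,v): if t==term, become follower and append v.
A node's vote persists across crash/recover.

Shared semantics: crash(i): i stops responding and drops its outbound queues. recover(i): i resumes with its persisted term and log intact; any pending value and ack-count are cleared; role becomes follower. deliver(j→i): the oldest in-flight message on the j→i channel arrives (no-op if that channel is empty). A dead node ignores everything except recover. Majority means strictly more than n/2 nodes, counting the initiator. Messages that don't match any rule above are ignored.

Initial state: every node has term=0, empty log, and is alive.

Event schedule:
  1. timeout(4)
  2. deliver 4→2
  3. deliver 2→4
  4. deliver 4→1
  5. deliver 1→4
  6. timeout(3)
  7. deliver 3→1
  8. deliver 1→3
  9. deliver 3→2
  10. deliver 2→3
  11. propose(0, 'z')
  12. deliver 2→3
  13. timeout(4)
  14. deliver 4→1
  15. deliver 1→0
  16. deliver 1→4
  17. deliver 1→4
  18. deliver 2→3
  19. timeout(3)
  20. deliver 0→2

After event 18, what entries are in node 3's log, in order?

empty

1. timeout(4):  <4:cand t1 ->
2. deliver 4→2:  <2:foll t1 ->
3. deliver 2→4:  nop
4. deliver 4→1:  <1:foll t1 ->
5. deliver 1→4:  <4:lead t1 ->
6. timeout(3):  <3:cand t1 ->
7. deliver 3→1:  nop
8. deliver 1→3:  nop
9. deliver 3→2:  nop
10. deliver 2→3:  nop
11. propose(0,'z'):  nop
12. deliver 2→3:  nop
13. timeout(4):  <4:cand t2 ->
14. deliver 4→1:  <1:foll t2 ->
15. deliver 1→0:  nop
16. deliver 1→4:  nop
17. deliver 1→4:  nop
18. deliver 2→3:  nop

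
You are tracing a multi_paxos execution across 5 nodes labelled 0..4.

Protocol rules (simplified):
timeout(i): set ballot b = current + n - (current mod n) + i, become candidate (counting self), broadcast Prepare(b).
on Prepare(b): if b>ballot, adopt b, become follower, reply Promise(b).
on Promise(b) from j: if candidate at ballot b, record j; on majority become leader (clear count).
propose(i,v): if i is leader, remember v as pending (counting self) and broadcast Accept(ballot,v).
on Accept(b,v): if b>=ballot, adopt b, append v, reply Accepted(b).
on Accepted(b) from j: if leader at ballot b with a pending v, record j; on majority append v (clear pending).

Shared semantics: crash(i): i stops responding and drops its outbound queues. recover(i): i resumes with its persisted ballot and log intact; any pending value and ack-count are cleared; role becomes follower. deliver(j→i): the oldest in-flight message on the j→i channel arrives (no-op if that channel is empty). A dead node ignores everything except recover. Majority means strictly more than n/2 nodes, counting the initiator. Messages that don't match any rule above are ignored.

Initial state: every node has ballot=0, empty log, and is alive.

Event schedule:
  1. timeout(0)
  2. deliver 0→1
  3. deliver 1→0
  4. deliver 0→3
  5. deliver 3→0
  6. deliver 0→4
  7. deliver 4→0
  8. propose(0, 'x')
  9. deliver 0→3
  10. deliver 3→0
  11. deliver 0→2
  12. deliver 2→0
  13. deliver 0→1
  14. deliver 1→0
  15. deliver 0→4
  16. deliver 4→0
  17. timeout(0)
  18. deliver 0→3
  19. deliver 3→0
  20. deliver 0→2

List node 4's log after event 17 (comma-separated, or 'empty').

1. timeout(0):  <0:cand b5 ->
2. deliver 0→1:  <1:foll b5 ->
3. deliver 1→0:  nop
4. deliver 0→3:  <3:foll b5 ->
5. deliver 3→0:  <0:lead b5 ->
6. deliver 0→4:  <4:foll b5 ->
7. deliver 4→0:  nop
8. propose(0,'x'):  nop
9. deliver 0→3:  <3:foll b5 x>
10. deliver 3→0:  nop
11. deliver 0→2:  <2:foll b5 ->
12. deliver 2→0:  nop
13. deliver 0→1:  <1:foll b5 x>
14. deliver 1→0:  <0:lead b5 x>
15. deliver 0→4:  <4:foll b5 x>
16. deliver 4→0:  nop
17. timeout(0):  <0:cand b10 x>

x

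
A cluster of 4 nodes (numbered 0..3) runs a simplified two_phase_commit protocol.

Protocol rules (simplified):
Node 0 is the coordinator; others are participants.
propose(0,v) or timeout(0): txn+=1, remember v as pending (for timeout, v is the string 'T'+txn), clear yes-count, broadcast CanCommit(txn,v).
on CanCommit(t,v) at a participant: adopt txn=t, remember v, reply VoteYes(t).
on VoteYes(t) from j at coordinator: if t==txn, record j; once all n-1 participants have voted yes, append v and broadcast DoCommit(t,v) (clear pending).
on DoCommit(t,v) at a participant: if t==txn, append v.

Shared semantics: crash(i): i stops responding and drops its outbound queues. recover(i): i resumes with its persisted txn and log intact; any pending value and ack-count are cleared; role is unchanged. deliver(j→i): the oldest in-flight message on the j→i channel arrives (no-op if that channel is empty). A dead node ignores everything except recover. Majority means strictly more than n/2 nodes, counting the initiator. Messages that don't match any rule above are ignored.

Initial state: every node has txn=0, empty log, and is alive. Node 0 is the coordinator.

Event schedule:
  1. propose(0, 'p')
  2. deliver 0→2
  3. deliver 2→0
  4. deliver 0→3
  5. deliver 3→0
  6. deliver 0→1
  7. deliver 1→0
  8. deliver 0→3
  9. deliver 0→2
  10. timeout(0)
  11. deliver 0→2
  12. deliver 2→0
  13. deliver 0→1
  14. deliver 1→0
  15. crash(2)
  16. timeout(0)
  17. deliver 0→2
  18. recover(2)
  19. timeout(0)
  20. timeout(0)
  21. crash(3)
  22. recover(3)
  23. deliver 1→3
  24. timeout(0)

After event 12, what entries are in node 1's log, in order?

empty

after 1 — propose(0,'p'): n0:coor/t1/[-]
after 2 — deliver 0→2: n2:part/t1/[-]
after 3 — deliver 2→0: ·
after 4 — deliver 0→3: n3:part/t1/[-]
after 5 — deliver 3→0: ·
after 6 — deliver 0→1: n1:part/t1/[-]
after 7 — deliver 1→0: n0:coor/t1/[p]
after 8 — deliver 0→3: n3:part/t1/[p]
after 9 — deliver 0→2: n2:part/t1/[p]
after 10 — timeout(0): n0:coor/t2/[p]
after 11 — deliver 0→2: n2:part/t2/[p]
after 12 — deliver 2→0: ·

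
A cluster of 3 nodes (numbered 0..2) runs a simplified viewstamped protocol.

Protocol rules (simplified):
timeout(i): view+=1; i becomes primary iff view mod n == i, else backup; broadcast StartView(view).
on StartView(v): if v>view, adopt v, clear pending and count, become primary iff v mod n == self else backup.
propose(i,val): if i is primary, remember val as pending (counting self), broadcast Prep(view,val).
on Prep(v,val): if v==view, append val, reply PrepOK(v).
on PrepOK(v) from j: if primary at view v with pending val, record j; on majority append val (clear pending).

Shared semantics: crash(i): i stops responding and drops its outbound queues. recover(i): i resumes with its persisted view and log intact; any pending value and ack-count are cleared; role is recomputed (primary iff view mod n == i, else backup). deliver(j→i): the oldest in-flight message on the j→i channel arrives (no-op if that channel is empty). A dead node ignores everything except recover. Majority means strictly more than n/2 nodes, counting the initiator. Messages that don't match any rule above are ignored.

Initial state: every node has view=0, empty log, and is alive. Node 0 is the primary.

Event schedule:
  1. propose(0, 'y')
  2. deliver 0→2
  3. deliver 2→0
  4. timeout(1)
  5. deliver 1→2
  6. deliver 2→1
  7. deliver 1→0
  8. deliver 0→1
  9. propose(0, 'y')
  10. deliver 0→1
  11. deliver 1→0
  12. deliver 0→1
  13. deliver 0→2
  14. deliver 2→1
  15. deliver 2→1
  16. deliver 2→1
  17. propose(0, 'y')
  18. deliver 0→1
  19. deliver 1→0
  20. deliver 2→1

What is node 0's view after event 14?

1

after 1 — propose(0,'y'): ·
after 2 — deliver 0→2: n2:back/v0/[y]
after 3 — deliver 2→0: n0:prim/v0/[y]
after 4 — timeout(1): n1:prim/v1/[-]
after 5 — deliver 1→2: n2:back/v1/[y]
after 6 — deliver 2→1: ·
after 7 — deliver 1→0: n0:back/v1/[y]
after 8 — deliver 0→1: ·
after 9 — propose(0,'y'): ·
after 10 — deliver 0→1: ·
after 11 — deliver 1→0: ·
after 12 — deliver 0→1: ·
after 13 — deliver 0→2: ·
after 14 — deliver 2→1: ·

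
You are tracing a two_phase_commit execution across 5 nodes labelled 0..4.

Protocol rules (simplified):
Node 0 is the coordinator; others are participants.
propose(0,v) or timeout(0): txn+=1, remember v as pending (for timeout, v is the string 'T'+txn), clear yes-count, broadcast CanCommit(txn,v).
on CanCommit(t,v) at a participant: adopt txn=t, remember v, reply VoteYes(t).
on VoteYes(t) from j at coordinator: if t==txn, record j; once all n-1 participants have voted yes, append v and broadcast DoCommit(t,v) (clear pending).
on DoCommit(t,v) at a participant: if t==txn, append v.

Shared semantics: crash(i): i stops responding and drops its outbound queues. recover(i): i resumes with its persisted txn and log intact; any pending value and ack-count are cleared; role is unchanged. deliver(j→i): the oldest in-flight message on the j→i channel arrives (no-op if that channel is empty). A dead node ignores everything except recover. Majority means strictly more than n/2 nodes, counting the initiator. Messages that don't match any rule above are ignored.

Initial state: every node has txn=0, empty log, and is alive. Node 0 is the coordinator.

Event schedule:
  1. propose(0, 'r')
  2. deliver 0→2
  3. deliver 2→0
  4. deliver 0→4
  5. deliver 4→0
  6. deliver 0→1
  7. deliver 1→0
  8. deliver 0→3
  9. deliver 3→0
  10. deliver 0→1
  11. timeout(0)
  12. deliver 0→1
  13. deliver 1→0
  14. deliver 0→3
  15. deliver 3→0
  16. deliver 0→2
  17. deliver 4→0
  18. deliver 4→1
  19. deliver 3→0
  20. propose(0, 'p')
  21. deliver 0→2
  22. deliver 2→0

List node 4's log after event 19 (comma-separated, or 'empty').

empty

1. propose(0,'r'):  <0:coor t1 ->
2. deliver 0→2:  <2:part t1 ->
3. deliver 2→0:  nop
4. deliver 0→4:  <4:part t1 ->
5. deliver 4→0:  nop
6. deliver 0→1:  <1:part t1 ->
7. deliver 1→0:  nop
8. deliver 0→3:  <3:part t1 ->
9. deliver 3→0:  <0:coor t1 r>
10. deliver 0→1:  <1:part t1 r>
11. timeout(0):  <0:coor t2 r>
12. deliver 0→1:  <1:part t2 r>
13. deliver 1→0:  nop
14. deliver 0→3:  <3:part t1 r>
15. deliver 3→0:  nop
16. deliver 0→2:  <2:part t1 r>
17. deliver 4→0:  nop
18. deliver 4→1:  nop
19. deliver 3→0:  nop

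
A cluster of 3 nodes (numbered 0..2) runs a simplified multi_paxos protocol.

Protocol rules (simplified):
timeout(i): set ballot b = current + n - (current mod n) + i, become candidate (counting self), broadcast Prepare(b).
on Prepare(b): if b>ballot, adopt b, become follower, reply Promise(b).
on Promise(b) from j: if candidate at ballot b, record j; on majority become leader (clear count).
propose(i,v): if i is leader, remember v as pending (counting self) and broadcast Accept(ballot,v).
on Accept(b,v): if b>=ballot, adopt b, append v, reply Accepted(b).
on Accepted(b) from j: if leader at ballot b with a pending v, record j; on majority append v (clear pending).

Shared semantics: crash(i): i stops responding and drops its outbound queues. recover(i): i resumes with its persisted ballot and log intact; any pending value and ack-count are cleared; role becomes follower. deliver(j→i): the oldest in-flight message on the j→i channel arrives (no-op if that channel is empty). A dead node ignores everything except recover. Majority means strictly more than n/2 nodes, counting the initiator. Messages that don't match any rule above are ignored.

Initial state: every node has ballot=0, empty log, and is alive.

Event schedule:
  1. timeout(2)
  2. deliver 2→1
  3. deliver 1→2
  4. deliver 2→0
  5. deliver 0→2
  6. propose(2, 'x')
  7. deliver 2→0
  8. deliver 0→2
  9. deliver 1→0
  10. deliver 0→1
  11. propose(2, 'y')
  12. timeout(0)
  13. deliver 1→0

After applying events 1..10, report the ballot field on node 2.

after 1 — timeout(2): n2:cand/b5/[-]
after 2 — deliver 2→1: n1:foll/b5/[-]
after 3 — deliver 1→2: n2:lead/b5/[-]
after 4 — deliver 2→0: n0:foll/b5/[-]
after 5 — deliver 0→2: ·
after 6 — propose(2,'x'): ·
after 7 — deliver 2→0: n0:foll/b5/[x]
after 8 — deliver 0→2: n2:lead/b5/[x]
after 9 — deliver 1→0: ·
after 10 — deliver 0→1: ·

5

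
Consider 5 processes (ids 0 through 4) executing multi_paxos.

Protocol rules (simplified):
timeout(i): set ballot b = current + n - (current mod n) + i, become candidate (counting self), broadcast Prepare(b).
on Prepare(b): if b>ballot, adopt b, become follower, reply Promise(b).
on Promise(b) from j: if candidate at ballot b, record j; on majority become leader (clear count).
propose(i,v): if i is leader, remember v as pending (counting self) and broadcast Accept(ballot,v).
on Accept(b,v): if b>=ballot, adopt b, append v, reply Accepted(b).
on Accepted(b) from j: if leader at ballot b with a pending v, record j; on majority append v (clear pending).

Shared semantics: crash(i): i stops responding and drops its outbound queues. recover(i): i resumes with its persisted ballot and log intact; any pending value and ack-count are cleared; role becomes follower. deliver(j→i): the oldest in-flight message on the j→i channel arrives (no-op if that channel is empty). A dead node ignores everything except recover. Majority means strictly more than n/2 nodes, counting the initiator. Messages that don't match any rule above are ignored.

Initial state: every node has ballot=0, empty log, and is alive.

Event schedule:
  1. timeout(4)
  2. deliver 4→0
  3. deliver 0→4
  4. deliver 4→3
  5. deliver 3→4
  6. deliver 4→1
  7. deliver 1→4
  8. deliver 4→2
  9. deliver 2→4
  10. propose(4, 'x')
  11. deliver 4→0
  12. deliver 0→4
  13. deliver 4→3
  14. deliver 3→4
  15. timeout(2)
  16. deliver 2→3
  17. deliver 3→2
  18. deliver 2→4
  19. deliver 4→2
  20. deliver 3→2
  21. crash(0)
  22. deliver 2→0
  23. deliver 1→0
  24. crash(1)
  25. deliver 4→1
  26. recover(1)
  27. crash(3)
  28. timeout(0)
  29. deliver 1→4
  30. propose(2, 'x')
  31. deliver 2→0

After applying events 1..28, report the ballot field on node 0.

9

e1 timeout(4): 4[cand,b=9,-]
e2 deliver 4→0: 0[foll,b=9,-]
e3 deliver 0→4: ·
e4 deliver 4→3: 3[foll,b=9,-]
e5 deliver 3→4: 4[lead,b=9,-]
e6 deliver 4→1: 1[foll,b=9,-]
e7 deliver 1→4: ·
e8 deliver 4→2: 2[foll,b=9,-]
e9 deliver 2→4: ·
e10 propose(4,'x'): ·
e11 deliver 4→0: 0[foll,b=9,x]
e12 deliver 0→4: ·
e13 deliver 4→3: 3[foll,b=9,x]
e14 deliver 3→4: 4[lead,b=9,x]
e15 timeout(2): 2[cand,b=12,-]
e16 deliver 2→3: 3[foll,b=12,x]
e17 deliver 3→2: ·
e18 deliver 2→4: 4[foll,b=12,x]
e19 deliver 4→2: ·
e20 deliver 3→2: ·
e21 crash(0): 0[✗foll,b=9,x]
e22 deliver 2→0: ·
e23 deliver 1→0: ·
e24 crash(1): 1[✗foll,b=9,-]
e25 deliver 4→1: ·
e26 recover(1): 1[foll,b=9,-]
e27 crash(3): 3[✗foll,b=12,x]
e28 timeout(0): ·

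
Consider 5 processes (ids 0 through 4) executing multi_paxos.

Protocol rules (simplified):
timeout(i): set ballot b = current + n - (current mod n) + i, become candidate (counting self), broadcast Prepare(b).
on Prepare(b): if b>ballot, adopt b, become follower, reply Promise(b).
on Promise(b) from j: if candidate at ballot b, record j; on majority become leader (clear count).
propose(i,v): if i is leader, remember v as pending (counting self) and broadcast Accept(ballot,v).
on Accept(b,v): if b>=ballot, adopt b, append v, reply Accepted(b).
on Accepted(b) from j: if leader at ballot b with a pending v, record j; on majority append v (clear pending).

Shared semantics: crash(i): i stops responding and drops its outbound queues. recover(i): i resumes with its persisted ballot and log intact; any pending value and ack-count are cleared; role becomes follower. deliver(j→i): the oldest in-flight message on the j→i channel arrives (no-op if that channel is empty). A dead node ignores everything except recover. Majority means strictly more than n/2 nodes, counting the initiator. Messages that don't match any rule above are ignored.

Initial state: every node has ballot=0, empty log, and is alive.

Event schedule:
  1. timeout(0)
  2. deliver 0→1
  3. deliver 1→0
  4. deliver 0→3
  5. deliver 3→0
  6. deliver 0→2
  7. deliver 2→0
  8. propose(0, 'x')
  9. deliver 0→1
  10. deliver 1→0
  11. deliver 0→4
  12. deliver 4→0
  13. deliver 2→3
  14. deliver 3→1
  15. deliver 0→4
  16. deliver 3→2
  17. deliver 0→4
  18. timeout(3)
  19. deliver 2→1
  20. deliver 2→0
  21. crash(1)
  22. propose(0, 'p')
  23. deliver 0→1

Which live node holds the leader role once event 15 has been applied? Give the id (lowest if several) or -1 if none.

0

e1 timeout(0): 0[cand,b=5,-]
e2 deliver 0→1: 1[foll,b=5,-]
e3 deliver 1→0: ·
e4 deliver 0→3: 3[foll,b=5,-]
e5 deliver 3→0: 0[lead,b=5,-]
e6 deliver 0→2: 2[foll,b=5,-]
e7 deliver 2→0: ·
e8 propose(0,'x'): ·
e9 deliver 0→1: 1[foll,b=5,x]
e10 deliver 1→0: ·
e11 deliver 0→4: 4[foll,b=5,-]
e12 deliver 4→0: ·
e13 deliver 2→3: ·
e14 deliver 3→1: ·
e15 deliver 0→4: 4[foll,b=5,x]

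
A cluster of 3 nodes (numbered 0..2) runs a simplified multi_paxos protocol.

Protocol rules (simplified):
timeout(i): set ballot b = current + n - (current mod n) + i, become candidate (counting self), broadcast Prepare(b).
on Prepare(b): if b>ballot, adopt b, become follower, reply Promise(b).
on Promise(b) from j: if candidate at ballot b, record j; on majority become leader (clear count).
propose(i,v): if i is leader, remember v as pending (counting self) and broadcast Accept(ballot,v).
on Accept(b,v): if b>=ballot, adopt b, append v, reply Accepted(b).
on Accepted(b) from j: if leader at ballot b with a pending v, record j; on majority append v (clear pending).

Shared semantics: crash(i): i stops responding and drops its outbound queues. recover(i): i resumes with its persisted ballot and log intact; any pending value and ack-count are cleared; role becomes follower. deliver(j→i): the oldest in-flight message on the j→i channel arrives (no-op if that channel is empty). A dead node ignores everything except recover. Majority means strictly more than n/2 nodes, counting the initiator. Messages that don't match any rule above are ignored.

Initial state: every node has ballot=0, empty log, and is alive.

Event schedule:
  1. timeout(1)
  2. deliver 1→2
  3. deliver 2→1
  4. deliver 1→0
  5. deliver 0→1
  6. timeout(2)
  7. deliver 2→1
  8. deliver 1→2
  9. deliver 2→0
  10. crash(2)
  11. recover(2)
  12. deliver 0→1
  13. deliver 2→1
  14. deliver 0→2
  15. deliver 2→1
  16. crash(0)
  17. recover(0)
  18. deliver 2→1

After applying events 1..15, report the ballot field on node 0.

8

after 1 — timeout(1): n1:cand/b4/[-]
after 2 — deliver 1→2: n2:foll/b4/[-]
after 3 — deliver 2→1: n1:lead/b4/[-]
after 4 — deliver 1→0: n0:foll/b4/[-]
after 5 — deliver 0→1: ·
after 6 — timeout(2): n2:cand/b8/[-]
after 7 — deliver 2→1: n1:foll/b8/[-]
after 8 — deliver 1→2: n2:lead/b8/[-]
after 9 — deliver 2→0: n0:foll/b8/[-]
after 10 — crash(2): n2:✗lead/b8/[-]
after 11 — recover(2): n2:foll/b8/[-]
after 12 — deliver 0→1: ·
after 13 — deliver 2→1: ·
after 14 — deliver 0→2: ·
after 15 — deliver 2→1: ·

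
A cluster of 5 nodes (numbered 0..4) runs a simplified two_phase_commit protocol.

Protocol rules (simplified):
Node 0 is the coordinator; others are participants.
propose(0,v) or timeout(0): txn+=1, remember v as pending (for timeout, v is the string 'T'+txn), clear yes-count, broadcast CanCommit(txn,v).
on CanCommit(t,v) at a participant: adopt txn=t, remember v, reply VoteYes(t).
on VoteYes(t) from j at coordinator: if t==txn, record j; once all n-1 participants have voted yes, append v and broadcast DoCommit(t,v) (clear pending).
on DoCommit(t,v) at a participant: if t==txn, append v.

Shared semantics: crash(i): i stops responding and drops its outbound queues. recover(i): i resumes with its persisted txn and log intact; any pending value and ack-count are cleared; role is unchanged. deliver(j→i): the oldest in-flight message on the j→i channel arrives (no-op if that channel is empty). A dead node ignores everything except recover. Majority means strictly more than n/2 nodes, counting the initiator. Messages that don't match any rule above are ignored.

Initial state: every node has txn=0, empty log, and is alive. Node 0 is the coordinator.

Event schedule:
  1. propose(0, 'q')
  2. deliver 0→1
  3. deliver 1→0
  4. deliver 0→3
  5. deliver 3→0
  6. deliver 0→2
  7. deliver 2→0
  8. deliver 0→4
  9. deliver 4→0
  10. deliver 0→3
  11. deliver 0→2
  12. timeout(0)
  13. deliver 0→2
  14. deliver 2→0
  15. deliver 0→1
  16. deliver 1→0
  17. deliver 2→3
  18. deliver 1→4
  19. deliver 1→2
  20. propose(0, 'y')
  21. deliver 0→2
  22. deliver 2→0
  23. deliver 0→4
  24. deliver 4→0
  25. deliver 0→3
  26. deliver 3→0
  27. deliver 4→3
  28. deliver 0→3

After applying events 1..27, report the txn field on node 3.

2

e1 propose(0,'q'): 0[coor,t=1,-]
e2 deliver 0→1: 1[part,t=1,-]
e3 deliver 1→0: ·
e4 deliver 0→3: 3[part,t=1,-]
e5 deliver 3→0: ·
e6 deliver 0→2: 2[part,t=1,-]
e7 deliver 2→0: ·
e8 deliver 0→4: 4[part,t=1,-]
e9 deliver 4→0: 0[coor,t=1,q]
e10 deliver 0→3: 3[part,t=1,q]
e11 deliver 0→2: 2[part,t=1,q]
e12 timeout(0): 0[coor,t=2,q]
e13 deliver 0→2: 2[part,t=2,q]
e14 deliver 2→0: ·
e15 deliver 0→1: 1[part,t=1,q]
e16 deliver 1→0: ·
e17 deliver 2→3: ·
e18 deliver 1→4: ·
e19 deliver 1→2: ·
e20 propose(0,'y'): 0[coor,t=3,q]
e21 deliver 0→2: 2[part,t=3,q]
e22 deliver 2→0: ·
e23 deliver 0→4: 4[part,t=1,q]
e24 deliver 4→0: ·
e25 deliver 0→3: 3[part,t=2,q]
e26 deliver 3→0: ·
e27 deliver 4→3: ·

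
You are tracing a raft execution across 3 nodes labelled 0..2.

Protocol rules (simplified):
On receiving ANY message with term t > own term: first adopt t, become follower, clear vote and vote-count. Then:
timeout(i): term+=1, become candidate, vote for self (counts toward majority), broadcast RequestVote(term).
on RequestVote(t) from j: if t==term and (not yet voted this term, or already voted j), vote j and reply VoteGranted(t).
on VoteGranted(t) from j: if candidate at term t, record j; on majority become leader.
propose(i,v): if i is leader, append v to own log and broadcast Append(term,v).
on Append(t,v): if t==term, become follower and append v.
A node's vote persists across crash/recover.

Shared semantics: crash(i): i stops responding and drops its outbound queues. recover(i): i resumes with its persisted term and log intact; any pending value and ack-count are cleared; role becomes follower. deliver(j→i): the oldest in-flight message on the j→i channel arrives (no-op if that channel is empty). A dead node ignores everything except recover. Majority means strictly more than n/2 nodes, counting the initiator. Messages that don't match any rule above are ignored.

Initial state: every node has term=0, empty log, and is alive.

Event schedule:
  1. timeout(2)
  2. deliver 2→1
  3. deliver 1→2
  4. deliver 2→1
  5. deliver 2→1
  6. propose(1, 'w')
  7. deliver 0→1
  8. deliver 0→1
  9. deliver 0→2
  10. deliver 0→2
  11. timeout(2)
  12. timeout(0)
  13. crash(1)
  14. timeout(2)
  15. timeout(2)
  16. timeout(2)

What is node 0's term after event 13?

1

e1 timeout(2): 2[cand,t=1,-]
e2 deliver 2→1: 1[foll,t=1,-]
e3 deliver 1→2: 2[lead,t=1,-]
e4 deliver 2→1: ·
e5 deliver 2→1: ·
e6 propose(1,'w'): ·
e7 deliver 0→1: ·
e8 deliver 0→1: ·
e9 deliver 0→2: ·
e10 deliver 0→2: ·
e11 timeout(2): 2[cand,t=2,-]
e12 timeout(0): 0[cand,t=1,-]
e13 crash(1): 1[✗foll,t=1,-]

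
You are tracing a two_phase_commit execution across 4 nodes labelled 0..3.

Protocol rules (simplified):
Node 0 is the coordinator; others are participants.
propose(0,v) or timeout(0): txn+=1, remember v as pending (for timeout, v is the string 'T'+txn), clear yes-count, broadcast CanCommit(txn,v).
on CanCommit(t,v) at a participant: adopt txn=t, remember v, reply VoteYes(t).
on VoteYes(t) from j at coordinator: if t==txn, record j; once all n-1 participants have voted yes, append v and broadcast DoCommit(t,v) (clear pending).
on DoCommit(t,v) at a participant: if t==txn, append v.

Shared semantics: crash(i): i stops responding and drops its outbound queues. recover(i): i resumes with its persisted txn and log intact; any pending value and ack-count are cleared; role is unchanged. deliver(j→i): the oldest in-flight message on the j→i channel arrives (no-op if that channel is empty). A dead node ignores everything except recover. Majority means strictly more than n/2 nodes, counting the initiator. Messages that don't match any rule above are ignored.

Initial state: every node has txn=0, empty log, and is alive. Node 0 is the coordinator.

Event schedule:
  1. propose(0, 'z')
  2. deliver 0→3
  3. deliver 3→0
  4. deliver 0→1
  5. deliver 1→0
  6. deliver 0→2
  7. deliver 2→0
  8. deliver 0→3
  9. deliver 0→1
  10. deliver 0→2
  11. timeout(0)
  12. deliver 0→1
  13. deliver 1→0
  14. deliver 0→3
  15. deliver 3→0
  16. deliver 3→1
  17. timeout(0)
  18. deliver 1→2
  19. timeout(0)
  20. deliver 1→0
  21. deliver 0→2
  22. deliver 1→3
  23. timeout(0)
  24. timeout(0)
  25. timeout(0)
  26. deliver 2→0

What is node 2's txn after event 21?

step 1 propose(0,'z'): 0={coor,t=1,log=-}
step 2 deliver 0→3: 3={part,t=1,log=-}
step 3 deliver 3→0: —
step 4 deliver 0→1: 1={part,t=1,log=-}
step 5 deliver 1→0: —
step 6 deliver 0→2: 2={part,t=1,log=-}
step 7 deliver 2→0: 0={coor,t=1,log=z}
step 8 deliver 0→3: 3={part,t=1,log=z}
step 9 deliver 0→1: 1={part,t=1,log=z}
step 10 deliver 0→2: 2={part,t=1,log=z}
step 11 timeout(0): 0={coor,t=2,log=z}
step 12 deliver 0→1: 1={part,t=2,log=z}
step 13 deliver 1→0: —
step 14 deliver 0→3: 3={part,t=2,log=z}
step 15 deliver 3→0: —
step 16 deliver 3→1: —
step 17 timeout(0): 0={coor,t=3,log=z}
step 18 deliver 1→2: —
step 19 timeout(0): 0={coor,t=4,log=z}
step 20 deliver 1→0: —
step 21 deliver 0→2: 2={part,t=2,log=z}

2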